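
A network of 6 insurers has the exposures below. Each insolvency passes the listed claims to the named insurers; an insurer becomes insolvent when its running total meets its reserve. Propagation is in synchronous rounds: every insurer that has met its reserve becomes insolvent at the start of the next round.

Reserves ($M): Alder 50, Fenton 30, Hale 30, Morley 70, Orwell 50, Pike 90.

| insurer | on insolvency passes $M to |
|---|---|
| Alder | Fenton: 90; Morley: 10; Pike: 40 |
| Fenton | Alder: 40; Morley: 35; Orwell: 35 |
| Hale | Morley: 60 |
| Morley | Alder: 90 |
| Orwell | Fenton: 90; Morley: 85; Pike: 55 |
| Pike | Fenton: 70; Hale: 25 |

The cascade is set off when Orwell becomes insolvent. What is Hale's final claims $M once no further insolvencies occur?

25

Round 1 — Orwell becomes insolvent (initial).
  Fenton: +90 → 90 ≥ 30
  Morley: +85 → 85 ≥ 70
  Pike: +55 → 55 < 90
Round 2 — Fenton, Morley become insolvent.
  Alder: +40+90 → 130 ≥ 50
Round 3 — Alder becomes insolvent.
  Pike: +40 → 95 ≥ 90
Round 4 — Pike becomes insolvent.
  Hale: +25 → 25 < 30
No further insolvencies.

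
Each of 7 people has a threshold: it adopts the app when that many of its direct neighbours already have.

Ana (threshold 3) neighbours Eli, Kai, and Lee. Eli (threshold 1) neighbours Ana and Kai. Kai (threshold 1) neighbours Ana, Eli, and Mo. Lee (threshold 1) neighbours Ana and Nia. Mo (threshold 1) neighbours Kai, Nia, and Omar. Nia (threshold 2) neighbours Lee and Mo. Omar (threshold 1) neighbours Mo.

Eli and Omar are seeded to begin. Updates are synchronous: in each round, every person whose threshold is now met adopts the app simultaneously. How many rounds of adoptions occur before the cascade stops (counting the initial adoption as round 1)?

2

Round 1 — Eli, Omar adopt the app (initial).
Round 2 — checking thresholds:
  Ana: 1 of 3 neighbours < 3, holds.
  Kai: 1 of 3 neighbours ≥ 1, adopts the app.
  Mo: 1 of 3 neighbours ≥ 1, adopts the app.
Round 3 — no new adoptions; cascade stops.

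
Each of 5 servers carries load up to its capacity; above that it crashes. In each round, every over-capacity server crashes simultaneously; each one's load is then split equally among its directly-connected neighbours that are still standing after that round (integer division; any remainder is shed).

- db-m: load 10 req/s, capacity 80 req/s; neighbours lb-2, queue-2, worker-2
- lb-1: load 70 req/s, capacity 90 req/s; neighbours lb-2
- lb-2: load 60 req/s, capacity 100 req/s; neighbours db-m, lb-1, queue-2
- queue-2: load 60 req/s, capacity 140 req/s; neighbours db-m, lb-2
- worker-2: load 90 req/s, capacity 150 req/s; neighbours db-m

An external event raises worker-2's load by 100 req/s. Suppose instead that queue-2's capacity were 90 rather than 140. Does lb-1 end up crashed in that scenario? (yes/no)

With queue-2's capacity at 90:
Round 1 — worker-2 at 190 > 150. worker-2 crashes.
  worker-2 sheds 190 req/s to db-m: 190 each.
    db-m: 10+190 = 200 > 80
Round 2 — db-m crashes.
  db-m sheds 200 req/s to lb-2, queue-2: 100 each.
    lb-2: 60+100 = 160 > 100
    queue-2: 60+100 = 160 > 90
Round 3 — lb-2, queue-2 crash.
  lb-2 sheds 160 req/s to lb-1: 160 each.
    lb-1: 70+160 = 230 > 90
  queue-2 sheds 160 req/s: no online neighbours, lost.
Round 4 — lb-1 crashes.
  lb-1 sheds 230 req/s: no online neighbours, lost.
No further crashes.

yes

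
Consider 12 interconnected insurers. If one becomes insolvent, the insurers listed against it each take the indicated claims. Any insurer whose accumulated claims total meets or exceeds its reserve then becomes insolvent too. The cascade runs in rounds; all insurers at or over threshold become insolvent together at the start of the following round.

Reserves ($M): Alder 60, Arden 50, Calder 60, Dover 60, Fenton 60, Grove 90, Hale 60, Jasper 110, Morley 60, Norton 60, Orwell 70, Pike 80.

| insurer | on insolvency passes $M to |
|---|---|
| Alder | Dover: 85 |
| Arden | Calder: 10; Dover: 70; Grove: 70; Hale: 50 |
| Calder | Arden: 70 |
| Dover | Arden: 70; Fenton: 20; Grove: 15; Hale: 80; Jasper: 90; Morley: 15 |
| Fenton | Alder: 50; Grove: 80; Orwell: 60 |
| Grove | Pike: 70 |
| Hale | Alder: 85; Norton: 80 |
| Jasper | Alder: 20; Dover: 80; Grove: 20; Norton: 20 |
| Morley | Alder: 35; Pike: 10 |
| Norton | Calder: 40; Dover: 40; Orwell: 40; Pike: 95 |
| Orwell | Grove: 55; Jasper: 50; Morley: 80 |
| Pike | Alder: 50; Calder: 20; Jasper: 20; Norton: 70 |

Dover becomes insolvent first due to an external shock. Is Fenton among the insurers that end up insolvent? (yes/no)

Round 1 — Dover becomes insolvent (initial).
  Arden: +70 → 70 ≥ 50
  Fenton: +20 → 20 < 60
  Grove: +15 → 15 < 90
  Hale: +80 → 80 ≥ 60
  Jasper: +90 → 90 < 110
  Morley: +15 → 15 < 60
Round 2 — Arden, Hale become insolvent.
  Alder: +85 → 85 ≥ 60
  Calder: +10 → 10 < 60
  Grove: +70 → 85 < 90
  Norton: +80 → 80 ≥ 60
Round 3 — Alder, Norton become insolvent.
  Calder: +40 → 50 < 60
  Orwell: +40 → 40 < 70
  Pike: +95 → 95 ≥ 80
Round 4 — Pike becomes insolvent.
  Calder: +20 → 70 ≥ 60
  Jasper: +20 → 110 ≥ 110
Round 5 — Calder, Jasper become insolvent.
  Grove: +20 → 105 ≥ 90
Round 6 — Grove becomes insolvent.
No further insolvencies.

no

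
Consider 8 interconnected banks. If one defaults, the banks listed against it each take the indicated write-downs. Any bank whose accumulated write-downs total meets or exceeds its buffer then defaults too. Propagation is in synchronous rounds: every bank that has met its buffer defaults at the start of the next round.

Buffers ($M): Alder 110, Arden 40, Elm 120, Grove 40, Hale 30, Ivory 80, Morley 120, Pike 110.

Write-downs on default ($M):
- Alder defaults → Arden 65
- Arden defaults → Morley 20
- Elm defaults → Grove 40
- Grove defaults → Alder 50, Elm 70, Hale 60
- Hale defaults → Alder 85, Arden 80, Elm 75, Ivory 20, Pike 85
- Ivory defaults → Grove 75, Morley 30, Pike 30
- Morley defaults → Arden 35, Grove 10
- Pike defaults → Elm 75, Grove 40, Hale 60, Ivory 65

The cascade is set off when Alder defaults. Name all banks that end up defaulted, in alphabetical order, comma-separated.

Round 1 — Alder defaults (initial).
  Arden: +65 → 65 ≥ 40
Round 2 — Arden defaults.
  Morley: +20 → 20 < 120
No further defaults.

Alder, Arden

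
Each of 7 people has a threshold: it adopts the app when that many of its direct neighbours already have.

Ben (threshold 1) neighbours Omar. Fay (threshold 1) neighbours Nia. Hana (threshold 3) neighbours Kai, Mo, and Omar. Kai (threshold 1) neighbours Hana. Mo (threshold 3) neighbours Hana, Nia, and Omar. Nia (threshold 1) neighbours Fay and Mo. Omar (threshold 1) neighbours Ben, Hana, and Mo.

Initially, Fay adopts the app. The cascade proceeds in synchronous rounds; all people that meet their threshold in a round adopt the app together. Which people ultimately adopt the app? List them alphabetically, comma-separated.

Round 1 — Fay adopts the app (initial).
Round 2 — checking thresholds:
  Nia: 1 of 2 neighbours ≥ 1, adopts the app.
Round 3 — no new adoptions; cascade stops.

Fay, Nia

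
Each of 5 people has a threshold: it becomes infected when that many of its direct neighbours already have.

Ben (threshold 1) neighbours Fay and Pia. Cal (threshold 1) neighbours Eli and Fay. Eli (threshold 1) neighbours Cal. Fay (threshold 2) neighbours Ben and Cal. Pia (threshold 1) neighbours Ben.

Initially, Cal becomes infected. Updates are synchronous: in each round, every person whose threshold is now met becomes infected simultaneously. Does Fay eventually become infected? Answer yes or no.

Round 1 — Cal becomes infected (initial).
Round 2 — checking thresholds:
  Eli: 1 of 1 neighbours ≥ 1, becomes infected.
  Fay: 1 of 2 neighbours < 2, below threshold.
Round 3 — no new infections; cascade stops.

no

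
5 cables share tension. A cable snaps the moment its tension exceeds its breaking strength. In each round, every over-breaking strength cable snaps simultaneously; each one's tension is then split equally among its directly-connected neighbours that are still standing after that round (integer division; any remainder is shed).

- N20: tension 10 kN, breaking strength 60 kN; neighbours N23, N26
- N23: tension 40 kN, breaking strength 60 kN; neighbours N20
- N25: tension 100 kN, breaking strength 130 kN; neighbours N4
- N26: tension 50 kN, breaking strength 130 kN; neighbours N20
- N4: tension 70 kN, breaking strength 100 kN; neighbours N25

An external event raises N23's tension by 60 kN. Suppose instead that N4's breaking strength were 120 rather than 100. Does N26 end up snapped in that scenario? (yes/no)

yes

With N4's breaking strength at 120:
Round 1 — N23 at 100 > 60. N23 snaps.
  N23 sheds 100 kN to N20: 100 each.
    N20: 10+100 = 110 > 60
Round 2 — N20 snaps.
  N20 sheds 110 kN to N26: 110 each.
    N26: 50+110 = 160 > 130
Round 3 — N26 snaps.
  N26 sheds 160 kN: no online neighbours, lost.
No further breaks.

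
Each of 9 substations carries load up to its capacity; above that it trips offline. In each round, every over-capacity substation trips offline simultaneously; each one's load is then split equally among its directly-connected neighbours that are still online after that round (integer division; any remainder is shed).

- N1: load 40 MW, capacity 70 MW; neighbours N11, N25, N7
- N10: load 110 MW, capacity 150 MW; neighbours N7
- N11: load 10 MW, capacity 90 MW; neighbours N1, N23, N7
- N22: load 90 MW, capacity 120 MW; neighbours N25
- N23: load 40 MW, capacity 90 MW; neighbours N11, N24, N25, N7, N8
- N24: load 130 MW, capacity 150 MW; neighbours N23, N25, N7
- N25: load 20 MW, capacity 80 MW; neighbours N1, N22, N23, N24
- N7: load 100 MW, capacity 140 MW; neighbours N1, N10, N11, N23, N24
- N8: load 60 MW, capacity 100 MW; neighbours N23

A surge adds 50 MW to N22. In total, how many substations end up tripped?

8

Round 1 — N22 at 140 > 120. N22 trips offline.
  N22 sheds 140 MW to N25: 140 each.
    N25: 20+140 = 160 > 80
Round 2 — N25 trips offline.
  N25 sheds 160 MW to N1, N23, N24: 53 each (1 lost).
    N1: 40+53 = 93 > 70
    N23: 40+53 = 93 > 90
    N24: 130+53 = 183 > 150
Round 3 — N1, N23, N24 trip offline.
  N1 sheds 93 MW to N11, N7: 46 each (1 lost).
    N11: 10+46 = 56 ≤ 90
    N7: 100+46 = 146 > 140
  N23 sheds 93 MW to N11, N7, N8: 31 each.
    N11: 56+31 = 87 ≤ 90
    N7: 146+31 = 177 > 140
    N8: 60+31 = 91 ≤ 100
  N24 sheds 183 MW to N7: 183 each.
    N7: 177+183 = 360 > 140
Round 4 — N7 trips offline.
  N7 sheds 360 MW to N10, N11: 180 each.
    N10: 110+180 = 290 > 150
    N11: 87+180 = 267 > 90
Round 5 — N10, N11 trip offline.
  N10 sheds 290 MW: no online neighbours, lost.
  N11 sheds 267 MW: no online neighbours, lost.
No further trips.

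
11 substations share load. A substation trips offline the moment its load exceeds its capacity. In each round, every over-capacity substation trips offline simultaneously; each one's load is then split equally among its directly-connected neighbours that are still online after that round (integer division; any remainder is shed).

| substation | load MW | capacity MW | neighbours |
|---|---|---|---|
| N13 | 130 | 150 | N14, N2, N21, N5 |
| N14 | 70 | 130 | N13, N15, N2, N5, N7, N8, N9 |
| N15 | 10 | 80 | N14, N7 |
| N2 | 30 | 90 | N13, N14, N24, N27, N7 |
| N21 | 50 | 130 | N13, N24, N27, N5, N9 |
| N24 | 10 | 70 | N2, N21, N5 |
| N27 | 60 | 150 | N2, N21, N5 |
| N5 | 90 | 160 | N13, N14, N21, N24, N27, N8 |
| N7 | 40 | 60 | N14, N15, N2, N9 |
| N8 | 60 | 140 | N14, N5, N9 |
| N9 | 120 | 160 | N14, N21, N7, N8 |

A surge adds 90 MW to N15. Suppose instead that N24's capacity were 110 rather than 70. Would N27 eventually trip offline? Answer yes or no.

With N24's capacity at 110:
Round 1 — N15 at 100 > 80. N15 trips offline.
  N15 sheds 100 MW to N14, N7: 50 each.
    N14: 70+50 = 120 ≤ 130
    N7: 40+50 = 90 > 60
Round 2 — N7 trips offline.
  N7 sheds 90 MW to N14, N2, N9: 30 each.
    N14: 120+30 = 150 > 130
    N2: 30+30 = 60 ≤ 90
    N9: 120+30 = 150 ≤ 160
Round 3 — N14 trips offline.
  N14 sheds 150 MW to N13, N2, N5, N8, N9: 30 each.
    N13: 130+30 = 160 > 150
    N2: 60+30 = 90 ≤ 90
    N5: 90+30 = 120 ≤ 160
    N8: 60+30 = 90 ≤ 140
    N9: 150+30 = 180 > 160
Round 4 — N13, N9 trip offline.
  N13 sheds 160 MW to N2, N21, N5: 53 each (1 lost).
    N2: 90+53 = 143 > 90
    N21: 50+53 = 103 ≤ 130
    N5: 120+53 = 173 > 160
  N9 sheds 180 MW to N21, N8: 90 each.
    N21: 103+90 = 193 > 130
    N8: 90+90 = 180 > 140
Round 5 — N2, N21, N5, N8 trip offline.
  N2 sheds 143 MW to N24, N27: 71 each (1 lost).
    N24: 10+71 = 81 ≤ 110
    N27: 60+71 = 131 ≤ 150
  N21 sheds 193 MW to N24, N27: 96 each (1 lost).
    N24: 81+96 = 177 > 110
    N27: 131+96 = 227 > 150
  N5 sheds 173 MW to N24, N27: 86 each (1 lost).
    N24: 177+86 = 263 > 110
    N27: 227+86 = 313 > 150
  N8 sheds 180 MW: no online neighbours, lost.
Round 6 — N24, N27 trip offline.
  N24 sheds 263 MW: no online neighbours, lost.
  N27 sheds 313 MW: no online neighbours, lost.
No further trips.

yes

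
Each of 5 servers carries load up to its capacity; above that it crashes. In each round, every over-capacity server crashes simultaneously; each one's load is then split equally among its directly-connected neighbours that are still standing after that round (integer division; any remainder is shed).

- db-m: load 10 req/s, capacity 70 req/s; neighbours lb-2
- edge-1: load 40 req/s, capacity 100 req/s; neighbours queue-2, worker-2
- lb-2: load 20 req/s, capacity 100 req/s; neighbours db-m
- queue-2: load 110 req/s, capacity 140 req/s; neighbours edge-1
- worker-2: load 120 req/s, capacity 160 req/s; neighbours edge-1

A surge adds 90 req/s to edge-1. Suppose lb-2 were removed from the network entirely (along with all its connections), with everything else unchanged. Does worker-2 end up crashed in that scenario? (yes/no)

With lb-2 removed:
Round 1 — edge-1 at 130 > 100. edge-1 crashes.
  edge-1 sheds 130 req/s to queue-2, worker-2: 65 each.
    queue-2: 110+65 = 175 > 140
    worker-2: 120+65 = 185 > 160
Round 2 — queue-2, worker-2 crash.
  queue-2 sheds 175 req/s: no online neighbours, lost.
  worker-2 sheds 185 req/s: no online neighbours, lost.
No further crashes.

yes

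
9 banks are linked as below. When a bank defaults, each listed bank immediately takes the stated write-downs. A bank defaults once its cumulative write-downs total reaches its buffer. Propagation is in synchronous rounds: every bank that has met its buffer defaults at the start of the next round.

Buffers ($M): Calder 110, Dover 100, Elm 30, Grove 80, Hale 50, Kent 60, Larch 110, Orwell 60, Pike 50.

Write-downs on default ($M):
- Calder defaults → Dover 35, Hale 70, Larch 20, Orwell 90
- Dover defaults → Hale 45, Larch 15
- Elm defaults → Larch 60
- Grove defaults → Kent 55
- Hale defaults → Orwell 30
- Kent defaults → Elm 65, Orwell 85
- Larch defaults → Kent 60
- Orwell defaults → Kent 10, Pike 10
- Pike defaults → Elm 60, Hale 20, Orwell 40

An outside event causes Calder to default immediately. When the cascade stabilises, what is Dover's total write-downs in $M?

35

Round 1 — Calder defaults (initial).
  Dover: +35 → 35 < 100
  Hale: +70 → 70 ≥ 50
  Larch: +20 → 20 < 110
  Orwell: +90 → 90 ≥ 60
Round 2 — Hale, Orwell default.
  Kent: +10 → 10 < 60
  Pike: +10 → 10 < 50
No further defaults.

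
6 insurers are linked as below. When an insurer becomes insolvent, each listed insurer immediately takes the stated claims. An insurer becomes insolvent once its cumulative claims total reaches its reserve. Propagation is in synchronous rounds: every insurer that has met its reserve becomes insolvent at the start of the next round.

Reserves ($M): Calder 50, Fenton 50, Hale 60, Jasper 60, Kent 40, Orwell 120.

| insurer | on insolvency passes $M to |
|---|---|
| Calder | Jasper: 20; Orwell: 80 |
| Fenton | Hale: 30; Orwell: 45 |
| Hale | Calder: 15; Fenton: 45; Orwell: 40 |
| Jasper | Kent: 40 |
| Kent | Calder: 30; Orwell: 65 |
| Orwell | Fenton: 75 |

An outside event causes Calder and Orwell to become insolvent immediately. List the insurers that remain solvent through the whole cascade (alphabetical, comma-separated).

Round 1 — Calder, Orwell become insolvent (initial).
  Fenton: +75 → 75 ≥ 50
  Jasper: +20 → 20 < 60
Round 2 — Fenton becomes insolvent.
  Hale: +30 → 30 < 60
No further insolvencies.

Hale, Jasper, Kent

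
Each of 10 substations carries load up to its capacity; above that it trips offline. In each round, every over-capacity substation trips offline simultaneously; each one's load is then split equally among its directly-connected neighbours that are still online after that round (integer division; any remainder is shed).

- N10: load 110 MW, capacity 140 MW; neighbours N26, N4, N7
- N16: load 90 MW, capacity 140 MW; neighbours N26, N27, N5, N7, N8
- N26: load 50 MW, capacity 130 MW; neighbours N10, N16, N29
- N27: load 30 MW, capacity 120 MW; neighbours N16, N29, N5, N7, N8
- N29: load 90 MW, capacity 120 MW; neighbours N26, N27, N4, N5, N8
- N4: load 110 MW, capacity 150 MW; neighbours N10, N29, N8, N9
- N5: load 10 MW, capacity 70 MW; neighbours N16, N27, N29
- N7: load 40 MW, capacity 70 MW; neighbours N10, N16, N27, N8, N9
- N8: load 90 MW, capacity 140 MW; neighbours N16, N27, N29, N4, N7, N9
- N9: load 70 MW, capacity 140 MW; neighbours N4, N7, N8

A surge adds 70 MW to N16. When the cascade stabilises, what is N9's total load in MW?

88

Round 1 — N16 at 160 > 140. N16 trips offline.
  N16 sheds 160 MW to N26, N27, N5, N7, N8: 32 each.
    N26: 50+32 = 82 ≤ 130
    N27: 30+32 = 62 ≤ 120
    N5: 10+32 = 42 ≤ 70
    N7: 40+32 = 72 > 70
    N8: 90+32 = 122 ≤ 140
Round 2 — N7 trips offline.
  N7 sheds 72 MW to N10, N27, N8, N9: 18 each.
    N10: 110+18 = 128 ≤ 140
    N27: 62+18 = 80 ≤ 120
    N8: 122+18 = 140 ≤ 140
    N9: 70+18 = 88 ≤ 140
No further trips.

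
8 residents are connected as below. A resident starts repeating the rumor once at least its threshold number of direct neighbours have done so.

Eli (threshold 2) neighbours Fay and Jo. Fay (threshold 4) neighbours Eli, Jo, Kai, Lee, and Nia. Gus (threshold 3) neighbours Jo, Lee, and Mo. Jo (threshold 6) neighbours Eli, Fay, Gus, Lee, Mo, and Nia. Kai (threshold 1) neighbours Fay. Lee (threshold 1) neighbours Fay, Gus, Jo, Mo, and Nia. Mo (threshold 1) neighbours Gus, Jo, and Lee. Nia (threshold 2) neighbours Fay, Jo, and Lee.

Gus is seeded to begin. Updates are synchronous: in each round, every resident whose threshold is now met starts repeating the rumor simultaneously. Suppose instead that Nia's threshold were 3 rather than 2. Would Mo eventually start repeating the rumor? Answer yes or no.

yes

With Nia's threshold at 3:
Round 1 — Gus starts repeating the rumor (initial).
Round 2 — checking thresholds:
  Jo: 1 of 6 neighbours < 6, not yet.
  Lee: 1 of 5 neighbours ≥ 1, starts repeating the rumor.
  Mo: 1 of 3 neighbours ≥ 1, starts repeating the rumor.
Round 3 — no new spreads; cascade stops.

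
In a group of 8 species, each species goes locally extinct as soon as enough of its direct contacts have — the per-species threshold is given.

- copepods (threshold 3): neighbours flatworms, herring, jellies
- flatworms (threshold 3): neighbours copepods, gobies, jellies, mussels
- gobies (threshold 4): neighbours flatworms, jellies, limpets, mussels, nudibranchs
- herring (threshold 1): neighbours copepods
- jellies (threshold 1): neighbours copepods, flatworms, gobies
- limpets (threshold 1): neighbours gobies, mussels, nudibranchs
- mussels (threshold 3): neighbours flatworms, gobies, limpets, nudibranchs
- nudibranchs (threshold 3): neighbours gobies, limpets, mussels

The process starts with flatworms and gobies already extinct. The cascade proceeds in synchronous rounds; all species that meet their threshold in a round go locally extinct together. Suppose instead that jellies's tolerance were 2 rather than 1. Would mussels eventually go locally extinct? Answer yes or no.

With jellies's tolerance at 2:
Round 1 — flatworms, gobies go locally extinct (initial).
Round 2 — checking thresholds:
  copepods: 1 of 3 neighbours < 3, below threshold.
  jellies: 2 of 3 neighbours ≥ 2, goes locally extinct.
  limpets: 1 of 3 neighbours ≥ 1, goes locally extinct.
  mussels: 2 of 4 neighbours < 3, below threshold.
  nudibranchs: 1 of 3 neighbours < 3, below threshold.
Round 3 — checking thresholds:
  copepods: 2 of 3 neighbours < 3, below threshold.
  mussels: 3 of 4 neighbours ≥ 3, goes locally extinct.
  nudibranchs: 2 of 3 neighbours < 3, below threshold.
Round 4 — checking thresholds:
  copepods: 2 of 3 neighbours < 3, below threshold.
  nudibranchs: 3 of 3 neighbours ≥ 3, goes locally extinct.
Round 5 — no new extinctions; cascade stops.

yes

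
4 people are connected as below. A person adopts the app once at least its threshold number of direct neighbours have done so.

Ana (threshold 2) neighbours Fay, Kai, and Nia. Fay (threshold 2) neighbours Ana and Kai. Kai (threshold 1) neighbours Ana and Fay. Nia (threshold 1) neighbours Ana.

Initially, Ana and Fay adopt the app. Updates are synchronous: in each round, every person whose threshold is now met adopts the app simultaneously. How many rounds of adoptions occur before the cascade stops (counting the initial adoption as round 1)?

2

Round 1 — Ana, Fay adopt the app (initial).
Round 2 — checking thresholds:
  Kai: 2 of 2 neighbours ≥ 1, adopts the app.
  Nia: 1 of 1 neighbours ≥ 1, adopts the app.
Round 3 — no new adoptions; cascade stops.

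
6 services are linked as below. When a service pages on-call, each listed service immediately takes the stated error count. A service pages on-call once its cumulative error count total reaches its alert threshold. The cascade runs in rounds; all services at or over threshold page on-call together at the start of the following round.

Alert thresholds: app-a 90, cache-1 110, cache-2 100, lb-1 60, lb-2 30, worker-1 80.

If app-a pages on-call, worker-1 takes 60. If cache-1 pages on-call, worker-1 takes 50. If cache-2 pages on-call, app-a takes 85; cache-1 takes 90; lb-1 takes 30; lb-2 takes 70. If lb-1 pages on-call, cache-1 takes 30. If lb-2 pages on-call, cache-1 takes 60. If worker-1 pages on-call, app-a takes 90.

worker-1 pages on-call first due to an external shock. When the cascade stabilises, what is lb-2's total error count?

Round 1 — worker-1 pages on-call (initial).
  app-a: +90 → 90 ≥ 90
Round 2 — app-a pages on-call.
No further pages.

0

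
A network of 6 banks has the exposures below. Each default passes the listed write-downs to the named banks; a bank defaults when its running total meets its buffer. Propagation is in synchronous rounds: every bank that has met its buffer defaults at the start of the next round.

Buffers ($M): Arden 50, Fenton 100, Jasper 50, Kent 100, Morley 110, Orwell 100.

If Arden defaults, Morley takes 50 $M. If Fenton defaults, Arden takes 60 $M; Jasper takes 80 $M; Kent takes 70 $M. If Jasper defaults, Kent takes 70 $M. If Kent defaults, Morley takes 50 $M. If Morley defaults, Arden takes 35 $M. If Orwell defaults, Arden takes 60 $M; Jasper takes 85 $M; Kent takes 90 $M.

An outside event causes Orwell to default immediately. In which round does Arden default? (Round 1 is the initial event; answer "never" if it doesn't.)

Round 1 — Orwell defaults (initial).
  Arden: +60 → 60 ≥ 50
  Jasper: +85 → 85 ≥ 50
  Kent: +90 → 90 < 100
Round 2 — Arden, Jasper default.
  Kent: +70 → 160 ≥ 100
  Morley: +50 → 50 < 110
Round 3 — Kent defaults.
  Morley: +50 → 100 < 110
No further defaults.

2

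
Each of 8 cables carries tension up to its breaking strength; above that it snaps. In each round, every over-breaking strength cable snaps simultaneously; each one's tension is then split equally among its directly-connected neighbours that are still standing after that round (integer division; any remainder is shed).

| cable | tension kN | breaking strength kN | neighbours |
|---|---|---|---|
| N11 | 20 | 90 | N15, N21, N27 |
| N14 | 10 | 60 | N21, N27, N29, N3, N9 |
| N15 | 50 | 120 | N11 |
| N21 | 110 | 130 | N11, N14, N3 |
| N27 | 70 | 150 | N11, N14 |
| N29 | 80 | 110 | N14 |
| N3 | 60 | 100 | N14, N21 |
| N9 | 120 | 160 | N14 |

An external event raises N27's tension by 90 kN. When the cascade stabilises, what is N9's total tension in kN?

Round 1 — N27 at 160 > 150. N27 snaps.
  N27 sheds 160 kN to N11, N14: 80 each.
    N11: 20+80 = 100 > 90
    N14: 10+80 = 90 > 60
Round 2 — N11, N14 snap.
  N11 sheds 100 kN to N15, N21: 50 each.
    N15: 50+50 = 100 ≤ 120
    N21: 110+50 = 160 > 130
  N14 sheds 90 kN to N21, N29, N3, N9: 22 each (2 lost).
    N21: 160+22 = 182 > 130
    N29: 80+22 = 102 ≤ 110
    N3: 60+22 = 82 ≤ 100
    N9: 120+22 = 142 ≤ 160
Round 3 — N21 snaps.
  N21 sheds 182 kN to N3: 182 each.
    N3: 82+182 = 264 > 100
Round 4 — N3 snaps.
  N3 sheds 264 kN: no online neighbours, lost.
No further breaks.

142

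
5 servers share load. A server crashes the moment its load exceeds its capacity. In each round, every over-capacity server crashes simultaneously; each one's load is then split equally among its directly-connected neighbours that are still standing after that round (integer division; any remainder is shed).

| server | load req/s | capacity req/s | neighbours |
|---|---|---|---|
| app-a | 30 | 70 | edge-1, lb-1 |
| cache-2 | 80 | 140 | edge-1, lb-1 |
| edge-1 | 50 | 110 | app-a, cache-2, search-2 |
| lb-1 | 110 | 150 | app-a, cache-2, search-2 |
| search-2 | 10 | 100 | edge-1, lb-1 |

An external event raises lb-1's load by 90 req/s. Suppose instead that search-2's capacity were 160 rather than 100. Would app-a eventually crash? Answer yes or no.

With search-2's capacity at 160:
Round 1 — lb-1 at 200 > 150. lb-1 crashes.
  lb-1 sheds 200 req/s to app-a, cache-2, search-2: 66 each (2 lost).
    app-a: 30+66 = 96 > 70
    cache-2: 80+66 = 146 > 140
    search-2: 10+66 = 76 ≤ 160
Round 2 — app-a, cache-2 crash.
  app-a sheds 96 req/s to edge-1: 96 each.
    edge-1: 50+96 = 146 > 110
  cache-2 sheds 146 req/s to edge-1: 146 each.
    edge-1: 146+146 = 292 > 110
Round 3 — edge-1 crashes.
  edge-1 sheds 292 req/s to search-2: 292 each.
    search-2: 76+292 = 368 > 160
Round 4 — search-2 crashes.
  search-2 sheds 368 req/s: no online neighbours, lost.
No further crashes.

yes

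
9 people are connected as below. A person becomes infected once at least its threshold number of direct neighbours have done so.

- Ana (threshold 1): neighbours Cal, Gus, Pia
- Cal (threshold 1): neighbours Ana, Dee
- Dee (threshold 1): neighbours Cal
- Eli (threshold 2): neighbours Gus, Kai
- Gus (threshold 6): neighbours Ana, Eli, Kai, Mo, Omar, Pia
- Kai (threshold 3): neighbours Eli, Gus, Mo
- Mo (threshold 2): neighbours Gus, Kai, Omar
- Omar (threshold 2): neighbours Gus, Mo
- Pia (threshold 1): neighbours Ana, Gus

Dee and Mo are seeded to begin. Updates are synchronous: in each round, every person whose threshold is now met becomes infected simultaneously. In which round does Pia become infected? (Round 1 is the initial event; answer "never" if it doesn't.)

Round 1 — Dee, Mo become infected (initial).
Round 2 — checking thresholds:
  Cal: 1 of 2 neighbours ≥ 1, becomes infected.
  Gus: 1 of 6 neighbours < 6, below threshold.
  Kai: 1 of 3 neighbours < 3, below threshold.
  Omar: 1 of 2 neighbours < 2, below threshold.
Round 3 — checking thresholds:
  Ana: 1 of 3 neighbours ≥ 1, becomes infected.
  Gus: 1 of 6 neighbours < 6, below threshold.
  Kai: 1 of 3 neighbours < 3, below threshold.
  Omar: 1 of 2 neighbours < 2, below threshold.
Round 4 — checking thresholds:
  Gus: 2 of 6 neighbours < 6, below threshold.
  Kai: 1 of 3 neighbours < 3, below threshold.
  Omar: 1 of 2 neighbours < 2, below threshold.
  Pia: 1 of 2 neighbours ≥ 1, becomes infected.
Round 5 — no new infections; cascade stops.

4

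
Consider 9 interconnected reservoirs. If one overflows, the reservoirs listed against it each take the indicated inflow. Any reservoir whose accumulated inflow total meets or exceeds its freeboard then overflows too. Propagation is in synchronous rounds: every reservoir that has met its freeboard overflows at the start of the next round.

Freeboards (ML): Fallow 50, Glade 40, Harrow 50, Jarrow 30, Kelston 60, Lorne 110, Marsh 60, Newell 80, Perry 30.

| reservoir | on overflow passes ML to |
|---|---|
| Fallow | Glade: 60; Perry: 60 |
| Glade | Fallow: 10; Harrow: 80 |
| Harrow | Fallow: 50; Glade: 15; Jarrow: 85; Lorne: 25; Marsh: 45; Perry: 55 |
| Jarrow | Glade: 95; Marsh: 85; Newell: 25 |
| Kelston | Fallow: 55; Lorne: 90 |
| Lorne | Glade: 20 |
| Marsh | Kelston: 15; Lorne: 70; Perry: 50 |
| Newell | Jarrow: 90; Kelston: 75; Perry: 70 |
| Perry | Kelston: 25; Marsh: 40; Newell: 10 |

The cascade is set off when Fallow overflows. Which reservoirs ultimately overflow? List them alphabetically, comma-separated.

Round 1 — Fallow overflows (initial).
  Glade: +60 → 60 ≥ 40
  Perry: +60 → 60 ≥ 30
Round 2 — Glade, Perry overflow.
  Harrow: +80 → 80 ≥ 50
  Kelston: +25 → 25 < 60
  Marsh: +40 → 40 < 60
  Newell: +10 → 10 < 80
Round 3 — Harrow overflows.
  Jarrow: +85 → 85 ≥ 30
  Lorne: +25 → 25 < 110
  Marsh: +45 → 85 ≥ 60
Round 4 — Jarrow, Marsh overflow.
  Kelston: +15 → 40 < 60
  Lorne: +70 → 95 < 110
  Newell: +25 → 35 < 80
No further overflows.

Fallow, Glade, Harrow, Jarrow, Marsh, Perry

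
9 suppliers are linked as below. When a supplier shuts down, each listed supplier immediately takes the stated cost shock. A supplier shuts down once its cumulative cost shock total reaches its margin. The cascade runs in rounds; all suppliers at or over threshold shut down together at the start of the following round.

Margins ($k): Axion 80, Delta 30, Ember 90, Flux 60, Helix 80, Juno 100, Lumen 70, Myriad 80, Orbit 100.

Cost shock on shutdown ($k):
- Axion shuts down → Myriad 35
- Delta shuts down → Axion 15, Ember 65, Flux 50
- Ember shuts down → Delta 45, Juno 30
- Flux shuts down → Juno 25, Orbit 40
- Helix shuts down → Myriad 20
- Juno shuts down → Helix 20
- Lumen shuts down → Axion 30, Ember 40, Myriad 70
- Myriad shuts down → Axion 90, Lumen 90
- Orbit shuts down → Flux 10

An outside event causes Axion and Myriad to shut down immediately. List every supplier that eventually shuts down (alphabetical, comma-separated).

Axion, Lumen, Myriad

Round 1 — Axion, Myriad shut down (initial).
  Lumen: +90 → 90 ≥ 70
Round 2 — Lumen shuts down.
  Ember: +40 → 40 < 90
No further shutdowns.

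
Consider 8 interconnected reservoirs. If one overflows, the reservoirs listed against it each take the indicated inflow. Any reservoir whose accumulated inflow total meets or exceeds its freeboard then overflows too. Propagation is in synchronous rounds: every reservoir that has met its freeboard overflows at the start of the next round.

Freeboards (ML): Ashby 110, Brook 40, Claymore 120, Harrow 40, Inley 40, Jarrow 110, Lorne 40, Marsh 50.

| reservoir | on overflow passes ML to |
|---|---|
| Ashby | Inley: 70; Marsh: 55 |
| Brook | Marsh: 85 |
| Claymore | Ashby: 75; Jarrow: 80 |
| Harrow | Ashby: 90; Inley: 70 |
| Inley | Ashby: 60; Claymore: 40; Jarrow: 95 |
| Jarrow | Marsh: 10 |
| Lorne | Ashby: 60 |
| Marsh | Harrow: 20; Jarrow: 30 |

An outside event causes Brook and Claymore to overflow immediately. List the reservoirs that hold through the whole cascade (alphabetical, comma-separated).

Ashby, Harrow, Inley, Lorne

Round 1 — Brook, Claymore overflow (initial).
  Ashby: +75 → 75 < 110
  Jarrow: +80 → 80 < 110
  Marsh: +85 → 85 ≥ 50
Round 2 — Marsh overflows.
  Harrow: +20 → 20 < 40
  Jarrow: +30 → 110 ≥ 110
Round 3 — Jarrow overflows.
No further overflows.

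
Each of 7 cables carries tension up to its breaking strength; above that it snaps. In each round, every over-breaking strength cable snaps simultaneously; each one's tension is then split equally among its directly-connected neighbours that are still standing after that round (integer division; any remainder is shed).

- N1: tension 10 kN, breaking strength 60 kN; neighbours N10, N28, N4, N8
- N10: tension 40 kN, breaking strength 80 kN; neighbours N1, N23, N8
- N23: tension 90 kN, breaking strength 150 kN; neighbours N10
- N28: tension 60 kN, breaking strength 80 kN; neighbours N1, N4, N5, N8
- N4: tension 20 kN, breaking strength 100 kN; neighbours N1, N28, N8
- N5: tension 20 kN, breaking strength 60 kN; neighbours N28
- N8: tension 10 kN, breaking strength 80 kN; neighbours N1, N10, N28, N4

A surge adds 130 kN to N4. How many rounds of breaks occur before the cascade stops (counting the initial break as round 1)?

Round 1 — N4 at 150 > 100. N4 snaps.
  N4 sheds 150 kN to N1, N28, N8: 50 each.
    N1: 10+50 = 60 ≤ 60
    N28: 60+50 = 110 > 80
    N8: 10+50 = 60 ≤ 80
Round 2 — N28 snaps.
  N28 sheds 110 kN to N1, N5, N8: 36 each (2 lost).
    N1: 60+36 = 96 > 60
    N5: 20+36 = 56 ≤ 60
    N8: 60+36 = 96 > 80
Round 3 — N1, N8 snap.
  N1 sheds 96 kN to N10: 96 each.
    N10: 40+96 = 136 > 80
  N8 sheds 96 kN to N10: 96 each.
    N10: 136+96 = 232 > 80
Round 4 — N10 snaps.
  N10 sheds 232 kN to N23: 232 each.
    N23: 90+232 = 322 > 150
Round 5 — N23 snaps.
  N23 sheds 322 kN: no online neighbours, lost.
No further breaks.

5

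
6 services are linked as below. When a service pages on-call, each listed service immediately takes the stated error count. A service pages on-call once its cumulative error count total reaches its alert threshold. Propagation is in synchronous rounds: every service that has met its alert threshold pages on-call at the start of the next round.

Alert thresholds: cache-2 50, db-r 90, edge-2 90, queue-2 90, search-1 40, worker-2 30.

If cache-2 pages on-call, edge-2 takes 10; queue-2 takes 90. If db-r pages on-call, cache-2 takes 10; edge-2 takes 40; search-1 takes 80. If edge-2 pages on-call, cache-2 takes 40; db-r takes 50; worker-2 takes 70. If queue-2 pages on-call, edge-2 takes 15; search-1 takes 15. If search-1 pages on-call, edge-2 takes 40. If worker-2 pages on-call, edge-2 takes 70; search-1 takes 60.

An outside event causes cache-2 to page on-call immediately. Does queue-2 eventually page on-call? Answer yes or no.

yes

Round 1 — cache-2 pages on-call (initial).
  edge-2: +10 → 10 < 90
  queue-2: +90 → 90 ≥ 90
Round 2 — queue-2 pages on-call.
  edge-2: +15 → 25 < 90
  search-1: +15 → 15 < 40
No further pages.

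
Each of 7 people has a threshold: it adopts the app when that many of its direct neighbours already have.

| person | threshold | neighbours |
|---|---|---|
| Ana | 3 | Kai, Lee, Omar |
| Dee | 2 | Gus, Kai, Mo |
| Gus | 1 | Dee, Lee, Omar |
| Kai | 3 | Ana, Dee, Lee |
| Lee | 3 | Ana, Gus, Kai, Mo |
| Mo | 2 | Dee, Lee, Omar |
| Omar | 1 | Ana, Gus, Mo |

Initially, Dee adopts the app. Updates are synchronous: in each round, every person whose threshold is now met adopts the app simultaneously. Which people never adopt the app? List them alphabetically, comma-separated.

Ana, Kai, Lee

Round 1 — Dee adopts the app (initial).
Round 2 — checking thresholds:
  Gus: 1 of 3 neighbours ≥ 1, adopts the app.
  Kai: 1 of 3 neighbours < 3, below threshold.
  Mo: 1 of 3 neighbours < 2, below threshold.
Round 3 — checking thresholds:
  Kai: 1 of 3 neighbours < 3, below threshold.
  Lee: 1 of 4 neighbours < 3, below threshold.
  Mo: 1 of 3 neighbours < 2, below threshold.
  Omar: 1 of 3 neighbours ≥ 1, adopts the app.
Round 4 — checking thresholds:
  Ana: 1 of 3 neighbours < 3, below threshold.
  Kai: 1 of 3 neighbours < 3, below threshold.
  Lee: 1 of 4 neighbours < 3, below threshold.
  Mo: 2 of 3 neighbours ≥ 2, adopts the app.
Round 5 — no new adoptions; cascade stops.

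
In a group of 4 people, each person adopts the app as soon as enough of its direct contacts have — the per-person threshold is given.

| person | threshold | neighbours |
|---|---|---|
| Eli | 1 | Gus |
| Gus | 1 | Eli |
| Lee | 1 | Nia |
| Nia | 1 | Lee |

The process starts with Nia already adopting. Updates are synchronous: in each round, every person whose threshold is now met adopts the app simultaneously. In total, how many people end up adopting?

Round 1 — Nia adopts the app (initial).
Round 2 — checking thresholds:
  Lee: 1 of 1 neighbours ≥ 1, adopts the app.
Round 3 — no new adoptions; cascade stops.

2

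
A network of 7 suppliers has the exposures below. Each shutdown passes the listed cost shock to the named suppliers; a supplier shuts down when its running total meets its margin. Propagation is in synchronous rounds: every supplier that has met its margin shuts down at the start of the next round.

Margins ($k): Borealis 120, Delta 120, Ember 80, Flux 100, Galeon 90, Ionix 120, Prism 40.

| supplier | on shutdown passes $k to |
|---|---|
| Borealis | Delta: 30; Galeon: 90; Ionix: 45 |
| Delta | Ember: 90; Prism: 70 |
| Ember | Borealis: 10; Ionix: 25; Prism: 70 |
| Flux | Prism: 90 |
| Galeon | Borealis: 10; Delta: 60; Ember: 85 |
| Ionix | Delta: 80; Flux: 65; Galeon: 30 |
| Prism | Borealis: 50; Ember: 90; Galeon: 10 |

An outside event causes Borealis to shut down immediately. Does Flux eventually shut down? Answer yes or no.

Round 1 — Borealis shuts down (initial).
  Delta: +30 → 30 < 120
  Galeon: +90 → 90 ≥ 90
  Ionix: +45 → 45 < 120
Round 2 — Galeon shuts down.
  Delta: +60 → 90 < 120
  Ember: +85 → 85 ≥ 80
Round 3 — Ember shuts down.
  Ionix: +25 → 70 < 120
  Prism: +70 → 70 ≥ 40
Round 4 — Prism shuts down.
No further shutdowns.

no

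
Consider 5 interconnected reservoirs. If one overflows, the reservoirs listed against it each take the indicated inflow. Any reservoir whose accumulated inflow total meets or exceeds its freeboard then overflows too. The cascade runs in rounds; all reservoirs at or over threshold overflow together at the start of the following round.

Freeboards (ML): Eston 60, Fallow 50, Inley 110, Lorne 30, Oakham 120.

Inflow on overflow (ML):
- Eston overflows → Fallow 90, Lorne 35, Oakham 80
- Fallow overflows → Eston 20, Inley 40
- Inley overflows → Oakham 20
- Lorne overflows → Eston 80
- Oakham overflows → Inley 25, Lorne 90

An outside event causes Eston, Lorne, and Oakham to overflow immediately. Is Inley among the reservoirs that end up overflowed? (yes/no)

no

Round 1 — Eston, Lorne, Oakham overflow (initial).
  Fallow: +90 → 90 ≥ 50
  Inley: +25 → 25 < 110
Round 2 — Fallow overflows.
  Inley: +40 → 65 < 110
No further overflows.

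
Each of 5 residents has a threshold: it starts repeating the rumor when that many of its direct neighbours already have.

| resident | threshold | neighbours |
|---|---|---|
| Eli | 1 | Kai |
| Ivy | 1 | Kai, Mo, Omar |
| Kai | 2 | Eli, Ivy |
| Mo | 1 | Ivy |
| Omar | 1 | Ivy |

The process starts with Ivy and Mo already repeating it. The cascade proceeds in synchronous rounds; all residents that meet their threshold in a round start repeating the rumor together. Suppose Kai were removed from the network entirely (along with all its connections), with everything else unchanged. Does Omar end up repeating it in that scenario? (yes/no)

With Kai removed:
Round 1 — Ivy, Mo start repeating the rumor (initial).
Round 2 — checking thresholds:
  Omar: 1 of 1 neighbours ≥ 1, starts repeating the rumor.
Round 3 — no new spreads; cascade stops.

yes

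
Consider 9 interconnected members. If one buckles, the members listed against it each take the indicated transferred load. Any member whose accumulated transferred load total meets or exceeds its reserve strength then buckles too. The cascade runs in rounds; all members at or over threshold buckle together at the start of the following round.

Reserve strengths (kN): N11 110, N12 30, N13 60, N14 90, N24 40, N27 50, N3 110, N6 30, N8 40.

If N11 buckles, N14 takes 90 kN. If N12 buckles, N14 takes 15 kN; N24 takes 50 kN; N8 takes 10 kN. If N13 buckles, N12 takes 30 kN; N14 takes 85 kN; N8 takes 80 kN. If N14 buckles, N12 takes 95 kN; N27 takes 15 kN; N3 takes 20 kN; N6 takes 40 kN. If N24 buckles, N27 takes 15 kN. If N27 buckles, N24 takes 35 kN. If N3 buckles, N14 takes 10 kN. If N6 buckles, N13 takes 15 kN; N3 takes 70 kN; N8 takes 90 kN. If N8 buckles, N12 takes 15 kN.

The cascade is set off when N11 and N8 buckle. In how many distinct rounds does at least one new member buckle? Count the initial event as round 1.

Round 1 — N11, N8 buckle (initial).
  N12: +15 → 15 < 30
  N14: +90 → 90 ≥ 90
Round 2 — N14 buckles.
  N12: +95 → 110 ≥ 30
  N27: +15 → 15 < 50
  N3: +20 → 20 < 110
  N6: +40 → 40 ≥ 30
Round 3 — N12, N6 buckle.
  N13: +15 → 15 < 60
  N24: +50 → 50 ≥ 40
  N3: +70 → 90 < 110
Round 4 — N24 buckles.
  N27: +15 → 30 < 50
No further bucklings.

4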